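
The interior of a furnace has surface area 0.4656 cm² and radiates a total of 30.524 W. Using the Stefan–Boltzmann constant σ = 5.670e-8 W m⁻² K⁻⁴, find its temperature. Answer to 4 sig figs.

T ≈ 1844 K

Area A = 0.4656 cm² = 4.656×10⁻⁵ m².
P = σAT⁴ ⇒ T = (P/(σA))^(1/4) = (30.524/(5.670×10⁻⁸×4.656×10⁻⁵))^(1/4) = 1844 K.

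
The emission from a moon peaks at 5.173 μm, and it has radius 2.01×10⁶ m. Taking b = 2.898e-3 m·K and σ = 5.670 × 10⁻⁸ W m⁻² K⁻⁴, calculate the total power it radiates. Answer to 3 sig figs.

P ≈ 2.84×10¹⁷ W

Wien's law: T = b/λ_max = 2.898×10⁻³/5.173×10⁻⁶ = 560.217 K.
Surface area A = 4πR² = 4π(2.01×10⁶ m)² = 5.07694×10¹³ m².
Then P = σAT⁴ = 5.670×10⁻⁸×5.07694×10¹³×(560.217)⁴ = 2.84×10¹⁷ W.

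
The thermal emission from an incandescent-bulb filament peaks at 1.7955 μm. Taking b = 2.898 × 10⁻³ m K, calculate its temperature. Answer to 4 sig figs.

Wien's law gives T = b/λ_max = (2.898×10⁻³ m·K)/(1.7955×10⁻⁶ m) = 1614 K.

T ≈ 1614 K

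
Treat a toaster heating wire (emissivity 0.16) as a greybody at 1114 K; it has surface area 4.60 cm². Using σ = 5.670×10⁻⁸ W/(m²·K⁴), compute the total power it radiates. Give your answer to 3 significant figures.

P ≈ 6.43 W

Area A = 4.60 cm² = 4.60×10⁻⁴ m².
P = εσAT⁴ = 0.16 × 5.670×10⁻⁸ × 4.60×10⁻⁴ × (1114)⁴ = 6.43 W.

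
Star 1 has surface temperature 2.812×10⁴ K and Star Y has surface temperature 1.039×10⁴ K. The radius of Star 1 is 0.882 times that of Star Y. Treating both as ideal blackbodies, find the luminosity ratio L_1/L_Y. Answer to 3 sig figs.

L_1/L_Y ≈ 41.7

L ∝ R²T⁴, so L_1/L_Y = (R_1/R_Y)²(T_1/T_Y)⁴ = (0.882)² × (2.812×10⁴/1.039×10⁴)⁴ = 0.777924 × 53.6536 = 41.7.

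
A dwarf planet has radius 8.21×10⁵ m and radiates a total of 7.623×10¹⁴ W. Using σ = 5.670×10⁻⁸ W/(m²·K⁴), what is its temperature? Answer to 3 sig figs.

T ≈ 200 K

Surface area A = 4πR² = 4π(8.21×10⁵ m)² = 8.47025×10¹² m².
P = σAT⁴ ⇒ T = (P/(σA))^(1/4) = (7.623×10¹⁴/(5.670×10⁻⁸×8.47025×10¹²))^(1/4) = 200 K.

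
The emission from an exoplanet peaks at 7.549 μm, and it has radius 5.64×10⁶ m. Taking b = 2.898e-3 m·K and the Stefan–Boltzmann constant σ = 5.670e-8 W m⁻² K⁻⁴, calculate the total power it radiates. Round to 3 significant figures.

P ≈ 4.92×10¹⁷ W

Wien's law: T = b/λ_max = 2.898×10⁻³/7.549×10⁻⁶ = 383.892 K.
Surface area A = 4πR² = 4π(5.64×10⁶ m)² = 3.99731×10¹⁴ m².
Then P = σAT⁴ = 5.670×10⁻⁸×3.99731×10¹⁴×(383.892)⁴ = 4.92×10¹⁷ W.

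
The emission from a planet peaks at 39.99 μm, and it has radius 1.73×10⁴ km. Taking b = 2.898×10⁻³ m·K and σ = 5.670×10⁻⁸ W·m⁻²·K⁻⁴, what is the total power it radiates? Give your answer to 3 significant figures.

Wien's law: T = b/λ_max = 2.898×10⁻³/3.999×10⁻⁵ = 72.4681 K.
Surface area A = 4πR² = 4π(1.73×10⁷ m)² = 3.76099×10¹⁵ m².
Then P = σAT⁴ = 5.670×10⁻⁸×3.76099×10¹⁵×(72.4681)⁴ = 5.88×10¹⁵ W.

P ≈ 5.88×10¹⁵ W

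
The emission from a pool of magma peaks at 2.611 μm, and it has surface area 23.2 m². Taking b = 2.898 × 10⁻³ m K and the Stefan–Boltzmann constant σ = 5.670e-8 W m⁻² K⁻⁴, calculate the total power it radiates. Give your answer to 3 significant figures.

P ≈ 2.00×10⁶ W

Wien's law: T = b/λ_max = 2.898×10⁻³/2.611×10⁻⁶ = 1109.92 K.
Area A = 23.2 m².
Then P = σAT⁴ = 5.670×10⁻⁸×23.2×(1109.92)⁴ = 2.00×10⁶ W.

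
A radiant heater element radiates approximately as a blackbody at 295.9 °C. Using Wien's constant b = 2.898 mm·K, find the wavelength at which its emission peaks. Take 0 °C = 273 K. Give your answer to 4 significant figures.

λ_max ≈ 5.094 μm

T = 295.9 °C + 273 = 568.9 K.
Wien's displacement law: λ_max = b/T = (2.898×10⁻³ m·K)/(568.9 K) = 5.0940×10⁻⁶ m.
That is 5.094 μm, in the infrared range.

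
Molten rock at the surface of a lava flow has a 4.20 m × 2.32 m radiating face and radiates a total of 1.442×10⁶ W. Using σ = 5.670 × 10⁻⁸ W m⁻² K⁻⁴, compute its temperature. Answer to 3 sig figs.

T ≈ 1.27×10³ K

Area A = 4.20 × 2.32 = 9.744 m².
P = σAT⁴ ⇒ T = (P/(σA))^(1/4) = (1.442×10⁶/(5.670×10⁻⁸×9.744))^(1/4) = 1.27×10³ K.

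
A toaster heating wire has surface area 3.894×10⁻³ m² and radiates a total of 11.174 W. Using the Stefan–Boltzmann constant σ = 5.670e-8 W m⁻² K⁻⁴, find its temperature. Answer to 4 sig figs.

Area A = 3.894×10⁻³ m².
P = σAT⁴ ⇒ T = (P/(σA))^(1/4) = (11.174/(5.670×10⁻⁸×3.894×10⁻³))^(1/4) = 474.3 K.

T ≈ 474.3 K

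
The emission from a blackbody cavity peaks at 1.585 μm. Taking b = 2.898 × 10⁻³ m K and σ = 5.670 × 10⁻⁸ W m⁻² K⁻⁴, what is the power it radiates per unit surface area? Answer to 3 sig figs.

I ≈ 6.34×10⁵ W/m²

Wien's law: T = b/λ_max = 2.898×10⁻³/1.585×10⁻⁶ = 1828.39 K.
Then I = σT⁴ = 5.670×10⁻⁸×(1828.39)⁴ = 6.34×10⁵ W/m².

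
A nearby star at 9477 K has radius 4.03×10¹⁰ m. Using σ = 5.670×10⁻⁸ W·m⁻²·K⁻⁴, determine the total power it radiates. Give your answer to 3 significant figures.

Surface area A = 4πR² = 4π(4.03×10¹⁰ m)² = 2.04089×10²² m².
P = σAT⁴ = 5.670×10⁻⁸ × 2.04089×10²² × (9477)⁴ = 9.33×10³⁰ W.

P ≈ 9.33×10³⁰ W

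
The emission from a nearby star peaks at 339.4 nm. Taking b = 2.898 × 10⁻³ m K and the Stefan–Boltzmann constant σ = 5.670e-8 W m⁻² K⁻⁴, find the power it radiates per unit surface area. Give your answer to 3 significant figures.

I ≈ 3.01×10⁸ W/m²

Wien's law: T = b/λ_max = 2.898×10⁻³/3.394×10⁻⁷ = 8538.60 K.
Then I = σT⁴ = 5.670×10⁻⁸×(8538.60)⁴ = 3.01×10⁸ W/m².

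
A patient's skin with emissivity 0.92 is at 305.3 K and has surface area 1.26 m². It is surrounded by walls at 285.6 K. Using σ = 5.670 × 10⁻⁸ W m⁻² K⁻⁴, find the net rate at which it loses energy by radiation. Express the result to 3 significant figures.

Net loss ≈ 134 W

Area A = 1.26 m².
Net radiated power P_net = εσA(T⁴ − T₀⁴) = 0.92×5.670×10⁻⁸×1.26×(305.3⁴ − 285.6⁴).
T⁴ − T₀⁴ = 8.68775×10⁹ − 6.65323×10⁹ = 2.03452×10⁹ K⁴, so P_net = 134 W.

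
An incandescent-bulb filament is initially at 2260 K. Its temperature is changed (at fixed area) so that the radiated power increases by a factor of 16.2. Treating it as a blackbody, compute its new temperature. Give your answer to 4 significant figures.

P ∝ T⁴, so T₂/T₁ = (P₂/P₁)^(1/4) = (16.2)^(1/4) = 2.00622.
T₂ = 2260 × 2.00622 = 4534 K.

T₂ ≈ 4534 K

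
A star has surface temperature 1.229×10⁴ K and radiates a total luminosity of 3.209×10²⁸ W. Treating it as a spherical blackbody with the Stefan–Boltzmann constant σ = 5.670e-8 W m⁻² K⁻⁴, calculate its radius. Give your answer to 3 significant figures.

R ≈ 1.41×10⁹ m

L = 4πR²σT⁴ ⇒ R = √(L/(4πσT⁴)).
σT⁴ = 1.29357×10⁹ W/m², so R = √(3.209×10²⁸/(4π×1.29357×10⁹)) = 1.41×10⁹ m.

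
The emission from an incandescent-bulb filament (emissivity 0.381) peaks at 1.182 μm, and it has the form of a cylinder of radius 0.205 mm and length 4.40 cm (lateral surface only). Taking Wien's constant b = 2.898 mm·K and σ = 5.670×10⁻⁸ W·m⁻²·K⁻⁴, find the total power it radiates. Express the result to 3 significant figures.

P ≈ 44.2 W

Wien's law: T = b/λ_max = 2.898×10⁻³/1.182×10⁻⁶ = 2451.78 K.
Lateral area A = 2πrL = 2π×2.05×10⁻⁴×0.0440 = 5.66743×10⁻⁵ m².
Then P = εσAT⁴ = 0.381×5.670×10⁻⁸×5.66743×10⁻⁵×(2451.78)⁴ = 44.2 W.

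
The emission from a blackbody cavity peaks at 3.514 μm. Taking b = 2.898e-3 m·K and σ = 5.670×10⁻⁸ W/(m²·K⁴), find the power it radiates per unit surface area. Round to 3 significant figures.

Wien's law: T = b/λ_max = 2.898×10⁻³/3.514×10⁻⁶ = 824.701 K.
Then I = σT⁴ = 5.670×10⁻⁸×(824.701)⁴ = 2.62×10⁴ W/m².

I ≈ 2.62×10⁴ W/m²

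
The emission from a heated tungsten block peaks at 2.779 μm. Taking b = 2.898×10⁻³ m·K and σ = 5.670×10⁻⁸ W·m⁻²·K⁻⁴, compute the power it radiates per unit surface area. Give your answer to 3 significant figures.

Wien's law: T = b/λ_max = 2.898×10⁻³/2.779×10⁻⁶ = 1042.82 K.
Then I = σT⁴ = 5.670×10⁻⁸×(1042.82)⁴ = 6.71×10⁴ W/m².

I ≈ 6.71×10⁴ W/m²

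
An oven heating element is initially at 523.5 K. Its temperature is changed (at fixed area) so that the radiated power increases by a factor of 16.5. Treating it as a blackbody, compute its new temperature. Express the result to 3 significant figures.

T₂ ≈ 1.06×10³ K

P ∝ T⁴, so T₂/T₁ = (P₂/P₁)^(1/4) = (16.5)^(1/4) = 2.01545.
T₂ = 523.5 × 2.01545 = 1.06×10³ K.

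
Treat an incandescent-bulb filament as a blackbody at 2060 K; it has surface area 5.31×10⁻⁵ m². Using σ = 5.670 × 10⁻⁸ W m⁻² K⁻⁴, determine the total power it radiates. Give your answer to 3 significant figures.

Area A = 5.31×10⁻⁵ m².
P = σAT⁴ = 5.670×10⁻⁸ × 5.31×10⁻⁵ × (2060)⁴ = 54.2 W.

P ≈ 54.2 W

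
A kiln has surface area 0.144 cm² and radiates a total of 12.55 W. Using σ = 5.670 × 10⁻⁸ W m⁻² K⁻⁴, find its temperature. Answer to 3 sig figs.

T ≈ 1.98×10³ K

Area A = 0.144 cm² = 1.44×10⁻⁵ m².
P = σAT⁴ ⇒ T = (P/(σA))^(1/4) = (12.55/(5.670×10⁻⁸×1.44×10⁻⁵))^(1/4) = 1.98×10³ K.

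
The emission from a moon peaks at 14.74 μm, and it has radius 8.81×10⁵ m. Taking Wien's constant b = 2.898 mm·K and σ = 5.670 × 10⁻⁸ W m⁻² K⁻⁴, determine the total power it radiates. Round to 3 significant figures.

P ≈ 8.26×10¹⁴ W

Wien's law: T = b/λ_max = 2.898×10⁻³/1.474×10⁻⁵ = 196.608 K.
Surface area A = 4πR² = 4π(8.81×10⁵ m)² = 9.75353×10¹² m².
Then P = σAT⁴ = 5.670×10⁻⁸×9.75353×10¹²×(196.608)⁴ = 8.26×10¹⁴ W.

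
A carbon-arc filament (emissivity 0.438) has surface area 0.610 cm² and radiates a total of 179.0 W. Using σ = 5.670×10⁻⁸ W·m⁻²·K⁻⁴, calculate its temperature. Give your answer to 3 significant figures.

T ≈ 3.30×10³ K

Area A = 0.610 cm² = 6.10×10⁻⁵ m².
P = εσAT⁴ ⇒ T = (P/(εσA))^(1/4) = (179.0/(0.438×5.670×10⁻⁸×6.10×10⁻⁵))^(1/4) = 3.30×10³ K.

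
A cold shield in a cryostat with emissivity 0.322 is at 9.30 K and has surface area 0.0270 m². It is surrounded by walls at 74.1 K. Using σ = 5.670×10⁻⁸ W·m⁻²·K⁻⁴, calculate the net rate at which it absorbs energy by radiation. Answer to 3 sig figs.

Area A = 0.0270 m².
Net radiated power P_net = εσA(T⁴ − T₀⁴) = 0.322×5.670×10⁻⁸×0.0270×(9.30⁴ − 74.1⁴).
T⁴ − T₀⁴ = 7480.52 − 3.01490×10⁷ = -3.01415×10⁷ K⁴, so P_net = -0.0149 W — negative, meaning a net gain of 0.0149 W.

Net gain ≈ 0.0149 W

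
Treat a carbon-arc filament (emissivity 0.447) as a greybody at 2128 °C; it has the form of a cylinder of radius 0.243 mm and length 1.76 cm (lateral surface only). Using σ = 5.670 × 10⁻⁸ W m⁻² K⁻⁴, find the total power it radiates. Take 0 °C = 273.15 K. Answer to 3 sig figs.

P ≈ 22.6 W

T = 2128 °C + 273.15 = 2401.15 K.
Lateral area A = 2πrL = 2π×2.43×10⁻⁴×0.0176 = 2.68719×10⁻⁵ m².
P = εσAT⁴ = 0.447 × 5.670×10⁻⁸ × 2.68719×10⁻⁵ × (2401.15)⁴ = 22.6 W.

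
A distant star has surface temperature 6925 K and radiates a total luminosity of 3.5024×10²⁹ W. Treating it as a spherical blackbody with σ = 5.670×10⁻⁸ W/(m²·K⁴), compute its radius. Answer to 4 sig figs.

L = 4πR²σT⁴ ⇒ R = √(L/(4πσT⁴)).
σT⁴ = 1.30395×10⁸ W/m², so R = √(3.5024×10²⁹/(4π×1.30395×10⁸)) = 1.462×10¹⁰ m.

R ≈ 1.462×10¹⁰ m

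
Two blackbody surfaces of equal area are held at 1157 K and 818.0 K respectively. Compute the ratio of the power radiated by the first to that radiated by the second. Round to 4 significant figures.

With equal areas, P₁/P₂ = (T₁/T₂)⁴ = (1157/818.0)⁴ = 4.002.

P₁/P₂ ≈ 4.002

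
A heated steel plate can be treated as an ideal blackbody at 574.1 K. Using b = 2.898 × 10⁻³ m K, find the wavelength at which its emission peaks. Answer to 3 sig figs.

λ_max ≈ 5.05 μm

Wien's displacement law: λ_max = b/T = (2.898×10⁻³ m·K)/(574.1 K) = 5.048×10⁻⁶ m.
That is 5.05 μm, in the infrared range.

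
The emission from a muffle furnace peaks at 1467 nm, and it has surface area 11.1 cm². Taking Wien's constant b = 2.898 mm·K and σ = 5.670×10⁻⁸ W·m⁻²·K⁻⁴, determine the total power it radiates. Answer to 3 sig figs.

P ≈ 958 W

Wien's law: T = b/λ_max = 2.898×10⁻³/1.467×10⁻⁶ = 1975.46 K.
Area A = 11.1 cm² = 1.11×10⁻³ m².
Then P = σAT⁴ = 5.670×10⁻⁸×1.11×10⁻³×(1975.46)⁴ = 958 W.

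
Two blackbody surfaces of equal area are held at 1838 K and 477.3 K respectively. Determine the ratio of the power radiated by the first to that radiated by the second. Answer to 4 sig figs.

With equal areas, P₁/P₂ = (T₁/T₂)⁴ = (1838/477.3)⁴ = 219.9.

P₁/P₂ ≈ 219.9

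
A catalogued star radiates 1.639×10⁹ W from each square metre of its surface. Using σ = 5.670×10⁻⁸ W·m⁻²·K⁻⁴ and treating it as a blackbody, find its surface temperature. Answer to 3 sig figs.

I = σT⁴, so T = (I/σ)^(1/4) = (1.639×10⁹/(5.670×10⁻⁸))^(1/4) = 1.30×10⁴ K.

T ≈ 1.30×10⁴ K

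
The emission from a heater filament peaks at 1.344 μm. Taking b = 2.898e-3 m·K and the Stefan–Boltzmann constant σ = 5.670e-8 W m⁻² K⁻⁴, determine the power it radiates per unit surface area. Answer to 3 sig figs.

Wien's law: T = b/λ_max = 2.898×10⁻³/1.344×10⁻⁶ = 2156.25 K.
Then I = σT⁴ = 5.670×10⁻⁸×(2156.25)⁴ = 1.23×10⁶ W/m².

I ≈ 1.23×10⁶ W/m²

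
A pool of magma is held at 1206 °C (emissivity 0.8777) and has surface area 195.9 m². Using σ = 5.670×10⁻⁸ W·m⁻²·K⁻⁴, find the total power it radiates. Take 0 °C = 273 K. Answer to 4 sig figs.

T = 1206 °C + 273 = 1479 K.
Area A = 195.9 m².
P = εσAT⁴ = 0.8777 × 5.670×10⁻⁸ × 195.9 × (1479)⁴ = 4.665×10⁷ W.

P ≈ 4.665×10⁷ W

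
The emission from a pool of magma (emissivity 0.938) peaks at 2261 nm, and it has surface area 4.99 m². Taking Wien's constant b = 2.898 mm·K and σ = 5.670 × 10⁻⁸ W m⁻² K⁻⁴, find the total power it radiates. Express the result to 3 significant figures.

P ≈ 7.16×10⁵ W

Wien's law: T = b/λ_max = 2.898×10⁻³/2.261×10⁻⁶ = 1281.73 K.
Area A = 4.99 m².
Then P = εσAT⁴ = 0.938×5.670×10⁻⁸×4.99×(1281.73)⁴ = 7.16×10⁵ W.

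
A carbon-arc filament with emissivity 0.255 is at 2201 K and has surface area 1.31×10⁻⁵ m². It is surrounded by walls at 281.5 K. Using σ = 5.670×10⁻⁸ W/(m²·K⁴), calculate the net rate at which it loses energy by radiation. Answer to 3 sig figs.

Area A = 1.31×10⁻⁵ m².
Net radiated power P_net = εσA(T⁴ − T₀⁴) = 0.255×5.670×10⁻⁸×1.31×10⁻⁵×(2201⁴ − 281.5⁴).
T⁴ − T₀⁴ = 2.34682×10¹³ − 6.27933×10⁹ = 2.34619×10¹³ K⁴, so P_net = 4.44 W.

Net loss ≈ 4.44 W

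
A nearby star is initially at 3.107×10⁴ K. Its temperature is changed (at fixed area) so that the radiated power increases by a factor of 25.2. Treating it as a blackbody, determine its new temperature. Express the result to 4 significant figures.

P ∝ T⁴, so T₂/T₁ = (P₂/P₁)^(1/4) = (25.2)^(1/4) = 2.24053.
T₂ = 3.107×10⁴ × 2.24053 = 6.961×10⁴ K.

T₂ ≈ 6.961×10⁴ K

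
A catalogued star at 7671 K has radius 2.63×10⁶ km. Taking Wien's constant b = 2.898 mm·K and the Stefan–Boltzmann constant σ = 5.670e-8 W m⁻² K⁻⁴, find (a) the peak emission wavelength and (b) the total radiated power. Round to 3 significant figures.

λ_max ≈ 378 nm; P ≈ 1.71×10²⁸ W

(a) λ_max = b/T = 2.898×10⁻³/7671 = 3.778×10⁻⁷ m = 378 nm.
Surface area A = 4πR² = 4π(2.63×10⁹ m)² = 8.69203×10¹⁹ m².
(b) P = σAT⁴ = 5.670×10⁻⁸×8.69203×10¹⁹×(7671)⁴ = 1.71×10²⁸ W.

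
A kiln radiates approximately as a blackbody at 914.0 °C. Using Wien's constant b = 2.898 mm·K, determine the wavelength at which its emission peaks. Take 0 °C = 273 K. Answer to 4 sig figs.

λ_max ≈ 2.441 μm

T = 914.0 °C + 273 = 1187.0 K.
Wien's displacement law: λ_max = b/T = (2.898×10⁻³ m·K)/(1187.0 K) = 2.4414×10⁻⁶ m.
That is 2.441 μm, in the infrared range.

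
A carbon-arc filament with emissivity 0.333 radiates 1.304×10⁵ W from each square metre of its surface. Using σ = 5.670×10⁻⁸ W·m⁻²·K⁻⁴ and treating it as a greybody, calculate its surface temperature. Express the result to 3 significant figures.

T ≈ 1.62×10³ K

I = εσT⁴, so T = (I/εσ)^(1/4) = (1.304×10⁵/(0.333×5.670×10⁻⁸))^(1/4) = 1.62×10³ K.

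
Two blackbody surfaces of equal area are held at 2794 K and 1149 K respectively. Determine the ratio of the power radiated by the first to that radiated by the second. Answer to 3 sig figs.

With equal areas, P₁/P₂ = (T₁/T₂)⁴ = (2794/1149)⁴ = 35.0.

P₁/P₂ ≈ 35.0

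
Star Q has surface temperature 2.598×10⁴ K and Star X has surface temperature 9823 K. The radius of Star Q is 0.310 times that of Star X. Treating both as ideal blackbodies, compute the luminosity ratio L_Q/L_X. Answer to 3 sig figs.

L ∝ R²T⁴, so L_Q/L_X = (R_Q/R_X)²(T_Q/T_X)⁴ = (0.310)² × (2.598×10⁴/9823)⁴ = 0.0961 × 48.9305 = 4.70.

L_Q/L_X ≈ 4.70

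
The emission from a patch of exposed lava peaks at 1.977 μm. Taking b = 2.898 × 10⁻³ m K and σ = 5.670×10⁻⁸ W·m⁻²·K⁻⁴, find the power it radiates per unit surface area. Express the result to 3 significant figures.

Wien's law: T = b/λ_max = 2.898×10⁻³/1.977×10⁻⁶ = 1465.86 K.
Then I = σT⁴ = 5.670×10⁻⁸×(1465.86)⁴ = 2.62×10⁵ W/m².

I ≈ 2.62×10⁵ W/m²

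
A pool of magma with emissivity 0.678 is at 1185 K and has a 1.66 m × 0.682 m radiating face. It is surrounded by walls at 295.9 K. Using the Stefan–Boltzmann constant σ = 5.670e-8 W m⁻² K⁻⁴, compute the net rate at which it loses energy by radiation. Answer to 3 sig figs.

Area A = 1.66 × 0.682 = 1.13212 m².
Net radiated power P_net = εσA(T⁴ − T₀⁴) = 0.678×5.670×10⁻⁸×1.13212×(1185⁴ − 295.9⁴).
T⁴ − T₀⁴ = 1.97185×10¹² − 7.66619×10⁹ = 1.96418×10¹² K⁴, so P_net = 8.55×10⁴ W.

Net loss ≈ 8.55×10⁴ W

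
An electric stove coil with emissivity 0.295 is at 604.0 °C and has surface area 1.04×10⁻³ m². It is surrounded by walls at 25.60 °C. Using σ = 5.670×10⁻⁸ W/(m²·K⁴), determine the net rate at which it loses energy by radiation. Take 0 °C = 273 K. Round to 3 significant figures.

T = 604.0 °C + 273 = 877.0 K.
Surroundings: T = 25.60 °C + 273 = 298.60 K.
Area A = 1.04×10⁻³ m².
Net radiated power P_net = εσA(T⁴ − T₀⁴) = 0.295×5.670×10⁻⁸×1.04×10⁻³×(877.0⁴ − 298.60⁴).
T⁴ − T₀⁴ = 5.91559×10¹¹ − 7.94986×10⁹ = 5.83609×10¹¹ K⁴, so P_net = 10.2 W.

Net loss ≈ 10.2 W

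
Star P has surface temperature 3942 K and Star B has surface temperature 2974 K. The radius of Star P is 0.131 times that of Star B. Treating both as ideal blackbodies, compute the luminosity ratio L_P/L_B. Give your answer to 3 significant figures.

L_P/L_B ≈ 0.0530

L ∝ R²T⁴, so L_P/L_B = (R_P/R_B)²(T_P/T_B)⁴ = (0.131)² × (3942/2974)⁴ = 0.017161 × 3.08676 = 0.0530.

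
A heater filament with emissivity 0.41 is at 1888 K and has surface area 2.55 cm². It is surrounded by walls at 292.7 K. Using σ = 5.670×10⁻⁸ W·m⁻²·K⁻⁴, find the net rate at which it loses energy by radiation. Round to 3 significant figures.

Net loss ≈ 75.3 W

Area A = 2.55 cm² = 2.55×10⁻⁴ m².
Net radiated power P_net = εσA(T⁴ − T₀⁴) = 0.41×5.670×10⁻⁸×2.55×10⁻⁴×(1888⁴ − 292.7⁴).
T⁴ − T₀⁴ = 1.27060×10¹³ − 7.33991×10⁹ = 1.26987×10¹³ K⁴, so P_net = 75.3 W.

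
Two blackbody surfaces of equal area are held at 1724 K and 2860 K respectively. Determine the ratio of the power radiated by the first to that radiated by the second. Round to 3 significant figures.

P₁/P₂ ≈ 0.132

With equal areas, P₁/P₂ = (T₁/T₂)⁴ = (1724/2860)⁴ = 0.132.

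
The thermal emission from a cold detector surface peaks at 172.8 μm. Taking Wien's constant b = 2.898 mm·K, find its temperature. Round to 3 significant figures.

Wien's law gives T = b/λ_max = (2.898×10⁻³ m·K)/(1.728×10⁻⁴ m) = 16.8 K.

T ≈ 16.8 K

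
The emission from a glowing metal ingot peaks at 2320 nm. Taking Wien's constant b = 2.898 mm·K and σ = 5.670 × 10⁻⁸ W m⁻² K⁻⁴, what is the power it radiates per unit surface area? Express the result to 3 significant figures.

Wien's law: T = b/λ_max = 2.898×10⁻³/2.320×10⁻⁶ = 1249.14 K.
Then I = σT⁴ = 5.670×10⁻⁸×(1249.14)⁴ = 1.38×10⁵ W/m².

I ≈ 1.38×10⁵ W/m²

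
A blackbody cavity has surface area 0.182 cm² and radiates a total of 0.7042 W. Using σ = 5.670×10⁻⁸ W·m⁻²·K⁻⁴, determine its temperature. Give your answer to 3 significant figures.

Area A = 0.182 cm² = 1.82×10⁻⁵ m².
P = σAT⁴ ⇒ T = (P/(σA))^(1/4) = (0.7042/(5.670×10⁻⁸×1.82×10⁻⁵))^(1/4) = 909 K.

T ≈ 909 K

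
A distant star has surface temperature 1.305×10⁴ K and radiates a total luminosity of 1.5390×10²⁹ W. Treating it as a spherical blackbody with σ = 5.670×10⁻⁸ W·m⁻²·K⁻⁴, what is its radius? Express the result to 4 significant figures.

L = 4πR²σT⁴ ⇒ R = √(L/(4πσT⁴)).
σT⁴ = 1.64447×10⁹ W/m², so R = √(1.5390×10²⁹/(4π×1.64447×10⁹)) = 2.729×10⁹ m.

R ≈ 2.729×10⁹ m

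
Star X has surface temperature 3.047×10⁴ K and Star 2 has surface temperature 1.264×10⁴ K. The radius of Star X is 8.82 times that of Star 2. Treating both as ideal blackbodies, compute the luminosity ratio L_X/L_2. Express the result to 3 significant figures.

L ∝ R²T⁴, so L_X/L_2 = (R_X/R_2)²(T_X/T_2)⁴ = (8.82)² × (3.047×10⁴/1.264×10⁴)⁴ = 77.7924 × 33.7677 = 2.63×10³.

L_X/L_2 ≈ 2.63×10³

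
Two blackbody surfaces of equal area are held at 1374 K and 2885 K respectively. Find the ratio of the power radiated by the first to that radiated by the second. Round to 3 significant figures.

P₁/P₂ ≈ 0.0514

With equal areas, P₁/P₂ = (T₁/T₂)⁴ = (1374/2885)⁴ = 0.0514.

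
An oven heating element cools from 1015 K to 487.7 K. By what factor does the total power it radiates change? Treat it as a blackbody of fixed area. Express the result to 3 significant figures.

P ∝ T⁴, so P₂/P₁ = (T₂/T₁)⁴ = (487.7/1015)⁴ = (0.480493)⁴ = 0.0533.

P₂/P₁ ≈ 0.0533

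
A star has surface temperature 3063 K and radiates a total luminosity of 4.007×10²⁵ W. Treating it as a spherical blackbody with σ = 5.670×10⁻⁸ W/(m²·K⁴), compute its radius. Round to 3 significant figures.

R ≈ 7.99×10⁸ m

L = 4πR²σT⁴ ⇒ R = √(L/(4πσT⁴)).
σT⁴ = 4.99081×10⁶ W/m², so R = √(4.007×10²⁵/(4π×4.99081×10⁶)) = 7.99×10⁸ m.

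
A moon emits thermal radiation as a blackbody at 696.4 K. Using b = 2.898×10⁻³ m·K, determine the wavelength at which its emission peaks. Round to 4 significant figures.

λ_max ≈ 4.161 μm

Wien's displacement law: λ_max = b/T = (2.898×10⁻³ m·K)/(696.4 K) = 4.1614×10⁻⁶ m.
That is 4.161 μm, in the infrared range.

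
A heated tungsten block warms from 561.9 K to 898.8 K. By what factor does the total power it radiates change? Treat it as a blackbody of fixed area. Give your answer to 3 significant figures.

P₂/P₁ ≈ 6.55

P ∝ T⁴, so P₂/P₁ = (T₂/T₁)⁴ = (898.8/561.9)⁴ = (1.59957)⁴ = 6.55.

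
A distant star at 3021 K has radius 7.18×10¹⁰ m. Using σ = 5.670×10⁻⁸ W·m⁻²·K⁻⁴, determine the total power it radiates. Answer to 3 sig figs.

Surface area A = 4πR² = 4π(7.18×10¹⁰ m)² = 6.47827×10²² m².
P = σAT⁴ = 5.670×10⁻⁸ × 6.47827×10²² × (3021)⁴ = 3.06×10²⁹ W.

P ≈ 3.06×10²⁹ W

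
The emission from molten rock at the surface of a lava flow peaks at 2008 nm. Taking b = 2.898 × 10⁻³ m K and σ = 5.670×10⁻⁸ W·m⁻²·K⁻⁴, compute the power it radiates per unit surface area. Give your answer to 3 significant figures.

I ≈ 2.46×10⁵ W/m²

Wien's law: T = b/λ_max = 2.898×10⁻³/2.008×10⁻⁶ = 1443.23 K.
Then I = σT⁴ = 5.670×10⁻⁸×(1443.23)⁴ = 2.46×10⁵ W/m².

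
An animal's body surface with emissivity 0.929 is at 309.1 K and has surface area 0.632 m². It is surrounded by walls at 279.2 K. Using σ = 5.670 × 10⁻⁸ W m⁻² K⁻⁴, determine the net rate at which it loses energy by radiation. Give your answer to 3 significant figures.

Net loss ≈ 102 W

Area A = 0.632 m².
Net radiated power P_net = εσA(T⁴ − T₀⁴) = 0.929×5.670×10⁻⁸×0.632×(309.1⁴ − 279.2⁴).
T⁴ − T₀⁴ = 9.12843×10⁹ − 6.07661×10⁹ = 3.05182×10⁹ K⁴, so P_net = 102 W.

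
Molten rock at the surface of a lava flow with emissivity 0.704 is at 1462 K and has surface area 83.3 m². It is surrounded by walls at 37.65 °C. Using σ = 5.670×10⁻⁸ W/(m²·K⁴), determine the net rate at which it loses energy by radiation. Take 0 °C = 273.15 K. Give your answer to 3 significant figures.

Net loss ≈ 1.52×10⁷ W

Surroundings: T = 37.65 °C + 273.15 = 310.80 K.
Area A = 83.3 m².
Net radiated power P_net = εσA(T⁴ − T₀⁴) = 0.704×5.670×10⁻⁸×83.3×(1462⁴ − 310.80⁴).
T⁴ − T₀⁴ = 4.56867×10¹² − 9.33091×10⁹ = 4.55934×10¹² K⁴, so P_net = 1.52×10⁷ W.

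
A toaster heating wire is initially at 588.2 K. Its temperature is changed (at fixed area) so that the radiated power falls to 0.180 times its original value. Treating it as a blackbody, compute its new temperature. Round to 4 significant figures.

T₂ ≈ 383.1 K

P ∝ T⁴, so T₂/T₁ = (P₂/P₁)^(1/4) = (0.180)^(1/4) = 0.651356.
T₂ = 588.2 × 0.651356 = 383.1 K.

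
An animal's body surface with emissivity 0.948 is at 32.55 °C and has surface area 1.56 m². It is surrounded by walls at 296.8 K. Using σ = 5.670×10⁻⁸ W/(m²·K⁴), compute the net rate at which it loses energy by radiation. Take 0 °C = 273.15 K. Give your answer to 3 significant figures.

T = 32.55 °C + 273.15 = 305.70 K.
Area A = 1.56 m².
Net radiated power P_net = εσA(T⁴ − T₀⁴) = 0.948×5.670×10⁻⁸×1.56×(305.70⁴ − 296.8⁴).
T⁴ − T₀⁴ = 8.73337×10⁹ − 7.75989×10⁹ = 9.73480×10⁸ K⁴, so P_net = 81.6 W.

Net loss ≈ 81.6 W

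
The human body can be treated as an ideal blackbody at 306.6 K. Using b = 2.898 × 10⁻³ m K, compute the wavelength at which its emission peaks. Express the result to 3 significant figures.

Wien's displacement law: λ_max = b/T = (2.898×10⁻³ m·K)/(306.6 K) = 9.452×10⁻⁶ m.
That is 9.45 μm, in the infrared range.

λ_max ≈ 9.45 μm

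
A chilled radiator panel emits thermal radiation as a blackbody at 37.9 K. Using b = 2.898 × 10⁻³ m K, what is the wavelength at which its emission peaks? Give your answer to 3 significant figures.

Wien's displacement law: λ_max = b/T = (2.898×10⁻³ m·K)/(37.9 K) = 7.646×10⁻⁵ m.
That is 76.5 μm, in the infrared range.

λ_max ≈ 76.5 μm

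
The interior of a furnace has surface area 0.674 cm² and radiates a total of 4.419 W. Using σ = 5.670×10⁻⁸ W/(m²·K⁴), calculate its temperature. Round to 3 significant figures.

T ≈ 1.04×10³ K

Area A = 0.674 cm² = 6.74×10⁻⁵ m².
P = σAT⁴ ⇒ T = (P/(σA))^(1/4) = (4.419/(5.670×10⁻⁸×6.74×10⁻⁵))^(1/4) = 1.04×10³ K.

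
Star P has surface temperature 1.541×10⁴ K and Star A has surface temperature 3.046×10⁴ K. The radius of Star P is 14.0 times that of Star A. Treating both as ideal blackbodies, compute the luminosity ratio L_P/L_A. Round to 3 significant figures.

L ∝ R²T⁴, so L_P/L_A = (R_P/R_A)²(T_P/T_A)⁴ = (14.0)² × (1.541×10⁴/3.046×10⁴)⁴ = 196 × 0.0655075 = 12.8.

L_P/L_A ≈ 12.8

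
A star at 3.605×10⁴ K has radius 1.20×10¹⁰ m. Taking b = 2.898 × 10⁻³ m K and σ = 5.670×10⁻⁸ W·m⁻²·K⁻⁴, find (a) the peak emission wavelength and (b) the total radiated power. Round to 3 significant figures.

(a) λ_max = b/T = 2.898×10⁻³/3.605×10⁴ = 8.039×10⁻⁸ m = 80.4 nm.
Surface area A = 4πR² = 4π(1.20×10¹⁰ m)² = 1.80956×10²¹ m².
(b) P = σAT⁴ = 5.670×10⁻⁸×1.80956×10²¹×(3.605×10⁴)⁴ = 1.73×10³² W.

λ_max ≈ 80.4 nm; P ≈ 1.73×10³² W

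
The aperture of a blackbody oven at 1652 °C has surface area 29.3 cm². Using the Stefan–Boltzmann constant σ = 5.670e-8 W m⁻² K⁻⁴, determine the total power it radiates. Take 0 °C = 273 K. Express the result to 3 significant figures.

P ≈ 2.28×10³ W

T = 1652 °C + 273 = 1925 K.
Area A = 29.3 cm² = 2.93×10⁻³ m².
P = σAT⁴ = 5.670×10⁻⁸ × 2.93×10⁻³ × (1925)⁴ = 2.28×10³ W.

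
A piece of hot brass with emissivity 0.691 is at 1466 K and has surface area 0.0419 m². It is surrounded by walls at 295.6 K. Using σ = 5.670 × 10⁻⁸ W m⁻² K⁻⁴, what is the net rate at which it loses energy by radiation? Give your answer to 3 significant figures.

Area A = 0.0419 m².
Net radiated power P_net = εσA(T⁴ − T₀⁴) = 0.691×5.670×10⁻⁸×0.0419×(1466⁴ − 295.6⁴).
T⁴ − T₀⁴ = 4.61887×10¹² − 7.63515×10⁹ = 4.61123×10¹² K⁴, so P_net = 7.57×10³ W.

Net loss ≈ 7.57×10³ W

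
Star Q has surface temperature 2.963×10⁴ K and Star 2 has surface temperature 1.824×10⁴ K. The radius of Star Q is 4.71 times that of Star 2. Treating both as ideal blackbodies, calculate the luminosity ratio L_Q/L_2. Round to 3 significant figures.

L_Q/L_2 ≈ 154

L ∝ R²T⁴, so L_Q/L_2 = (R_Q/R_2)²(T_Q/T_2)⁴ = (4.71)² × (2.963×10⁴/1.824×10⁴)⁴ = 22.1841 × 6.96350 = 154.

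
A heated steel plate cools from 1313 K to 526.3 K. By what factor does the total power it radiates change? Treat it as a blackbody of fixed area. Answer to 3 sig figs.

P₂/P₁ ≈ 0.0258

P ∝ T⁴, so P₂/P₁ = (T₂/T₁)⁴ = (526.3/1313)⁴ = (0.400838)⁴ = 0.0258.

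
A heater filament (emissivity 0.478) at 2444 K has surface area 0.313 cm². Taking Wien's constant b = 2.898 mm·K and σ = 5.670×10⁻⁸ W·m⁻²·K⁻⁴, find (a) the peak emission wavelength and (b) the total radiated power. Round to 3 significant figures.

(a) λ_max = b/T = 2.898×10⁻³/2444 = 1.186×10⁻⁶ m = 1.19×10³ nm.
Area A = 0.313 cm² = 3.13×10⁻⁵ m².
(b) P = εσAT⁴ = 0.478×5.670×10⁻⁸×3.13×10⁻⁵×(2444)⁴ = 30.3 W.

λ_max ≈ 1.19×10³ nm; P ≈ 30.3 W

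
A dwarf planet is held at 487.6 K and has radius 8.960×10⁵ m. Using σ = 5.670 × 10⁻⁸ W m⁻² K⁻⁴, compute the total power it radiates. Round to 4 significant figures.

Surface area A = 4πR² = 4π(8.960×10⁵ m)² = 1.00885×10¹³ m².
P = σAT⁴ = 5.670×10⁻⁸ × 1.00885×10¹³ × (487.6)⁴ = 3.233×10¹⁶ W.

P ≈ 3.233×10¹⁶ W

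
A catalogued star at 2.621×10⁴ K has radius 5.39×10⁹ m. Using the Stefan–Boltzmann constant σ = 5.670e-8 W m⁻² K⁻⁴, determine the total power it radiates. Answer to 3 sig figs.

P ≈ 9.77×10³⁰ W

Surface area A = 4πR² = 4π(5.39×10⁹ m)² = 3.65079×10²⁰ m².
P = σAT⁴ = 5.670×10⁻⁸ × 3.65079×10²⁰ × (2.621×10⁴)⁴ = 9.77×10³⁰ W.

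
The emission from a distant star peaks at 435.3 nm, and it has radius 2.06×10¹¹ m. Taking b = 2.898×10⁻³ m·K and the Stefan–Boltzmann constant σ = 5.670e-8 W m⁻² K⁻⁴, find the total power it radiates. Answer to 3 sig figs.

Wien's law: T = b/λ_max = 2.898×10⁻³/4.353×10⁻⁷ = 6657.48 K.
Surface area A = 4πR² = 4π(2.06×10¹¹ m)² = 5.33267×10²³ m².
Then P = σAT⁴ = 5.670×10⁻⁸×5.33267×10²³×(6657.48)⁴ = 5.94×10³¹ W.

P ≈ 5.94×10³¹ W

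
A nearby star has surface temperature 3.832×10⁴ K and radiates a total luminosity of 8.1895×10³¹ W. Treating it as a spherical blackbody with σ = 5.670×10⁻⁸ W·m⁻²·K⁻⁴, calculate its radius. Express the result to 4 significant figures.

R ≈ 7.301×10⁹ m

L = 4πR²σT⁴ ⇒ R = √(L/(4πσT⁴)).
σT⁴ = 1.22260×10¹¹ W/m², so R = √(8.1895×10³¹/(4π×1.22260×10¹¹)) = 7.301×10⁹ m.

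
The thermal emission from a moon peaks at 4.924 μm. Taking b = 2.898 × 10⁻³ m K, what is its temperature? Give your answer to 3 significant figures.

T ≈ 589 K

Wien's law gives T = b/λ_max = (2.898×10⁻³ m·K)/(4.924×10⁻⁶ m) = 589 K.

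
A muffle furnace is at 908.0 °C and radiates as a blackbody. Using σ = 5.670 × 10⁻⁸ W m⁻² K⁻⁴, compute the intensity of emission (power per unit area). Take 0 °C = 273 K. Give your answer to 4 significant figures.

I ≈ 1.103×10⁵ W/m²

T = 908.0 °C + 273 = 1181.0 K.
Stefan–Boltzmann: I = σT⁴ = 5.670×10⁻⁸ × (1181.0)⁴ = 1.103×10⁵ W/m².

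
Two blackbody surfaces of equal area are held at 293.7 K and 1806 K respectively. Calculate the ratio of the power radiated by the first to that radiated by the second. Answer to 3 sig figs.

With equal areas, P₁/P₂ = (T₁/T₂)⁴ = (293.7/1806)⁴ = 6.99×10⁻⁴.

P₁/P₂ ≈ 6.99×10⁻⁴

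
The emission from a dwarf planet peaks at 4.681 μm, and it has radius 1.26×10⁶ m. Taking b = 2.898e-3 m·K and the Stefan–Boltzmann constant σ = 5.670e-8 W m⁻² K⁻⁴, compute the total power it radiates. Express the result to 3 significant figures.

Wien's law: T = b/λ_max = 2.898×10⁻³/4.681×10⁻⁶ = 619.098 K.
Surface area A = 4πR² = 4π(1.26×10⁶ m)² = 1.99504×10¹³ m².
Then P = σAT⁴ = 5.670×10⁻⁸×1.99504×10¹³×(619.098)⁴ = 1.66×10¹⁷ W.

P ≈ 1.66×10¹⁷ W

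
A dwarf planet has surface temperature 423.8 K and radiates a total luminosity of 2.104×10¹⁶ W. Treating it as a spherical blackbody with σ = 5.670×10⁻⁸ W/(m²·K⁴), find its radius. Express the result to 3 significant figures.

R ≈ 9.57×10⁵ m

L = 4πR²σT⁴ ⇒ R = √(L/(4πσT⁴)).
σT⁴ = 1829.06 W/m², so R = √(2.104×10¹⁶/(4π×1829.06)) = 9.57×10⁵ m.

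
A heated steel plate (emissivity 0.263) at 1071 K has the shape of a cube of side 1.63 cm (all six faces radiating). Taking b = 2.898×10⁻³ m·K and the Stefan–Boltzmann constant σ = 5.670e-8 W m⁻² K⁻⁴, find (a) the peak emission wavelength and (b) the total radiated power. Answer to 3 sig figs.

(a) λ_max = b/T = 2.898×10⁻³/1071 = 2.706×10⁻⁶ m = 2.71×10³ nm.
Area A = 6s² = 6×(0.0163 m)² = 1.59414×10⁻³ m².
(b) P = εσAT⁴ = 0.263×5.670×10⁻⁸×1.59414×10⁻³×(1071)⁴ = 31.3 W.

λ_max ≈ 2.71×10³ nm; P ≈ 31.3 W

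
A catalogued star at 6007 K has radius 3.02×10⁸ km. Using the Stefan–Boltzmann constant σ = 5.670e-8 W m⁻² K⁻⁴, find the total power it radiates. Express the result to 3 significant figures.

P ≈ 8.46×10³¹ W

Surface area A = 4πR² = 4π(3.02×10¹¹ m)² = 1.14610×10²⁴ m².
P = σAT⁴ = 5.670×10⁻⁸ × 1.14610×10²⁴ × (6007)⁴ = 8.46×10³¹ W.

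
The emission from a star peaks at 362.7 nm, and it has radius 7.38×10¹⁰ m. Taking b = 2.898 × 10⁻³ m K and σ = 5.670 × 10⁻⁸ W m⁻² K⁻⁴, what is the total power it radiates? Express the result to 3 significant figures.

P ≈ 1.58×10³¹ W

Wien's law: T = b/λ_max = 2.898×10⁻³/3.627×10⁻⁷ = 7990.07 K.
Surface area A = 4πR² = 4π(7.38×10¹⁰ m)² = 6.84420×10²² m².
Then P = σAT⁴ = 5.670×10⁻⁸×6.84420×10²²×(7990.07)⁴ = 1.58×10³¹ W.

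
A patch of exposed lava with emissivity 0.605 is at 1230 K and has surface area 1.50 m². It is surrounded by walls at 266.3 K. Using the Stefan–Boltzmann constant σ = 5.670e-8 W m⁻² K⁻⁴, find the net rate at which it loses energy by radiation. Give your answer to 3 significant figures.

Net loss ≈ 1.18×10⁵ W

Area A = 1.50 m².
Net radiated power P_net = εσA(T⁴ − T₀⁴) = 0.605×5.670×10⁻⁸×1.50×(1230⁴ − 266.3⁴).
T⁴ − T₀⁴ = 2.28887×10¹² − 5.02904×10⁹ = 2.28384×10¹² K⁴, so P_net = 1.18×10⁵ W.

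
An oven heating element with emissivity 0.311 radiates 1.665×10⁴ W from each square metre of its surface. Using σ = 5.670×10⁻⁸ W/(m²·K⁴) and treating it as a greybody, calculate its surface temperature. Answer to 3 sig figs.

I = εσT⁴, so T = (I/εσ)^(1/4) = (1.665×10⁴/(0.311×5.670×10⁻⁸))^(1/4) = 986 K.

T ≈ 986 K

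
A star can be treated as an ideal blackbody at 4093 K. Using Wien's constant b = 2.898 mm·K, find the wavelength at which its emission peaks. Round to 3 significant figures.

λ_max ≈ 0.708 μm

Wien's displacement law: λ_max = b/T = (2.898×10⁻³ m·K)/(4093 K) = 7.080×10⁻⁷ m.
That is 0.708 μm, in the visible range.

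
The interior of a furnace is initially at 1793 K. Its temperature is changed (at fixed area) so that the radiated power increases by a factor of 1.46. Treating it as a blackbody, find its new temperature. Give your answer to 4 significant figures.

T₂ ≈ 1971 K

P ∝ T⁴, so T₂/T₁ = (P₂/P₁)^(1/4) = (1.46)^(1/4) = 1.09923.
T₂ = 1793 × 1.09923 = 1971 K.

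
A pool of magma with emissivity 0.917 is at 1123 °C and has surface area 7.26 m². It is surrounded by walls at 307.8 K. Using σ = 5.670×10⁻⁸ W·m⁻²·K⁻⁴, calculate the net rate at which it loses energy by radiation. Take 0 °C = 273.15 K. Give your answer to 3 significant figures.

Net loss ≈ 1.43×10⁶ W

T = 1123 °C + 273.15 = 1396.15 K.
Area A = 7.26 m².
Net radiated power P_net = εσA(T⁴ − T₀⁴) = 0.917×5.670×10⁻⁸×7.26×(1396.15⁴ − 307.8⁴).
T⁴ − T₀⁴ = 3.79952×10¹² − 8.97583×10⁹ = 3.79054×10¹² K⁴, so P_net = 1.43×10⁶ W.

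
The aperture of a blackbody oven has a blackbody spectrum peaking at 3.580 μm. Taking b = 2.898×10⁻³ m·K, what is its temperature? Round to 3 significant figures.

T ≈ 809 K

Wien's law gives T = b/λ_max = (2.898×10⁻³ m·K)/(3.580×10⁻⁶ m) = 809 K.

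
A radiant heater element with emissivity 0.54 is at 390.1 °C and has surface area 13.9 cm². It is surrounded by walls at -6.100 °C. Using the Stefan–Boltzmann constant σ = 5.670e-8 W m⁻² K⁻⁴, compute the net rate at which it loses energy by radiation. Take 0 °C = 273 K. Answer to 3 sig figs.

T = 390.1 °C + 273 = 663.1 K.
Surroundings: T = -6.100 °C + 273 = 266.900 K.
Area A = 13.9 cm² = 1.39×10⁻³ m².
Net radiated power P_net = εσA(T⁴ − T₀⁴) = 0.54×5.670×10⁻⁸×1.39×10⁻³×(663.1⁴ − 266.900⁴).
T⁴ − T₀⁴ = 1.93338×10¹¹ − 5.07451×10⁹ = 1.88263×10¹¹ K⁴, so P_net = 8.01 W.

Net loss ≈ 8.01 W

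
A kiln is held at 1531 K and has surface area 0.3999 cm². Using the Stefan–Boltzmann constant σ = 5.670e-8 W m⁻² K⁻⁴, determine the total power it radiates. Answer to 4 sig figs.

P ≈ 12.46 W

Area A = 0.3999 cm² = 3.999×10⁻⁵ m².
P = σAT⁴ = 5.670×10⁻⁸ × 3.999×10⁻⁵ × (1531)⁴ = 12.46 W.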